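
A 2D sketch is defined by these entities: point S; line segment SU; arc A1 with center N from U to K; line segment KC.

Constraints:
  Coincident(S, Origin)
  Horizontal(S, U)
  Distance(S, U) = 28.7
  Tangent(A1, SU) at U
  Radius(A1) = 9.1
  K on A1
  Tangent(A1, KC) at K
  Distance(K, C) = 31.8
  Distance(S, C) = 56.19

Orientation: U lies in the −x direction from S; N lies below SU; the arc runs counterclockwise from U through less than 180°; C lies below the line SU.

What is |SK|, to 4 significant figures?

38.80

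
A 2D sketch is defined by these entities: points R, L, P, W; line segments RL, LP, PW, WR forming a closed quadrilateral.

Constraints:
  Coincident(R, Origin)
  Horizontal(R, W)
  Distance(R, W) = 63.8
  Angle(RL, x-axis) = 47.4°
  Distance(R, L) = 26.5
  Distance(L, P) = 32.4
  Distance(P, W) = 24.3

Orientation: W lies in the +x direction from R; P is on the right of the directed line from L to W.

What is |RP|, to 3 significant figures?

40.1

Checks: |LP| = 32.40 ✓; |PW| = 24.30 ✓.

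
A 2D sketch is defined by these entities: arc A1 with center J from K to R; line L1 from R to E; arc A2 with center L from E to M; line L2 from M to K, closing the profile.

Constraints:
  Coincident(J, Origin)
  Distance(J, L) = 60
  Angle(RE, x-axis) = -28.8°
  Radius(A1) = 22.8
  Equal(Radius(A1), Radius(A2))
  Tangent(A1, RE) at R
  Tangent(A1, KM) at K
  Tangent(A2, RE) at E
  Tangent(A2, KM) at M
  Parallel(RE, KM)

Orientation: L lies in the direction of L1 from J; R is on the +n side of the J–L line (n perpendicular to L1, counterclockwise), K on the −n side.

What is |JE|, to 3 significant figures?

64.2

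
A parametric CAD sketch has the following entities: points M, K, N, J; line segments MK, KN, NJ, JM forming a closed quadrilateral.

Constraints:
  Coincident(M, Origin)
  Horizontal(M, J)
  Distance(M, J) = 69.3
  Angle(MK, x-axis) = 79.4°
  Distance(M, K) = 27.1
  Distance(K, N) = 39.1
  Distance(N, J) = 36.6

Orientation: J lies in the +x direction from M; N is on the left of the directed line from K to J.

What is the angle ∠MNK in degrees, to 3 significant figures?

31.2°

Checks: |KN| = 39.10 ✓; |NJ| = 36.60 ✓.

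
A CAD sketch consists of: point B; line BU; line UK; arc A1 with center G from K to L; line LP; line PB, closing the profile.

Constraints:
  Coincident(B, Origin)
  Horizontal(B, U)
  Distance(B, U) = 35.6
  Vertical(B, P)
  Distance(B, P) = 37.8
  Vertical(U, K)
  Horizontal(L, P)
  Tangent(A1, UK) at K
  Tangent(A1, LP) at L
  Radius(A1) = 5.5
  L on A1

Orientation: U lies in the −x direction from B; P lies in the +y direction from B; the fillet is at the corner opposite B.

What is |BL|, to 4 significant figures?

48.32

B is at the origin; B and U share the same y with |BU| = 35.6 and U on the −x side, so U = (-35.60, 0.000). B and P share the same x with |BP| = 37.8 and P on the +y side, so P = (0.000, 37.80). The virtual corner opposite B is at (-35.60, 37.80). Tangency of A1 to UK means the radius GK is perpendicular to UK and the tangent condition forces GL to be normal to LP, with radius 5.5, so the center G sits 5.5 in from both sides at G = (-30.10, 32.30). That places the tangent points at K = (-35.60, 32.30) on UK and L = (-30.10, 37.80) on LP. Then |BL| = |L − B| = 48.32.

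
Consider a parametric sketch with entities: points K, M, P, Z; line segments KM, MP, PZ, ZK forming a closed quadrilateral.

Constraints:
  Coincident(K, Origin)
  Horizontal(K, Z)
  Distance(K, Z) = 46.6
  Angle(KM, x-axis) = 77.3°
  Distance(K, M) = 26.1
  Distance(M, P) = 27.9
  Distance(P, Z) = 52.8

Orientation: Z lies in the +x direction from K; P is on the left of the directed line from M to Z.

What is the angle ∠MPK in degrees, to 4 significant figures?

12.47°

K is at the origin; K and Z share the same y with |KZ| = 46.6 and Z in +x, so Z = (46.6, 0). KM runs at 77.3° with |KM| = 26.1, so M = (5.738, 25.46). P is determined by |MP| = 27.9 and |PZ| = 52.8 together: it lies at the intersection of circle(M, 27.9) and circle(Z, 52.8). With |MZ| = 48.15, the foot of the radical line on MZ is 3.204 from M and the perpendicular offset is √(27.9² − 3.204²) = 27.72. Taking the left-of-MZ solution: P = (23.11, 47.29).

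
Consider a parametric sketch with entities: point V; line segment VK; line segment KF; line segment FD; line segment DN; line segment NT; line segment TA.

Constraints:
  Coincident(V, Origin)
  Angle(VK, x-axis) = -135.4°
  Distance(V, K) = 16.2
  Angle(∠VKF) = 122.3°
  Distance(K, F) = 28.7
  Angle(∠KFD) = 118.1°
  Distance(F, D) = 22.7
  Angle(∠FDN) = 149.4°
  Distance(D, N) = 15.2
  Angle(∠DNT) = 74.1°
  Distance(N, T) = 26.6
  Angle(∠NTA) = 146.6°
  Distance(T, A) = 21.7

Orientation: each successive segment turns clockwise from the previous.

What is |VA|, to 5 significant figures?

9.5712

∠DNT = 74.1° gives NT at -31.500° from the x-axis; with |NT| = 26.6, T = (-18.595, 17.798). ∠NTA = 146.6° gives TA at -64.900° from the x-axis; with |TA| = 21.7, A = (-9.3902, -1.8527). Then |VA| = |A − V| = 9.5712.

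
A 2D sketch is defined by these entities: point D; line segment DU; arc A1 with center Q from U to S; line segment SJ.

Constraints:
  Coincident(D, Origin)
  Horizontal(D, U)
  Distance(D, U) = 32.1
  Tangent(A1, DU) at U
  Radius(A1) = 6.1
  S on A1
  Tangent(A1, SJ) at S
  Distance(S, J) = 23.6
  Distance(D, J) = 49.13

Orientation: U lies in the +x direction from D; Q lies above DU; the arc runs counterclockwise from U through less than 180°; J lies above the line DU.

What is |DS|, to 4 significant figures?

38.63

Checks: |QS| = 6.100 ✓; ∠(QS, SJ) = 90.00° ✓; |SJ| = 23.60 ✓; |DJ| = 49.13 ✓.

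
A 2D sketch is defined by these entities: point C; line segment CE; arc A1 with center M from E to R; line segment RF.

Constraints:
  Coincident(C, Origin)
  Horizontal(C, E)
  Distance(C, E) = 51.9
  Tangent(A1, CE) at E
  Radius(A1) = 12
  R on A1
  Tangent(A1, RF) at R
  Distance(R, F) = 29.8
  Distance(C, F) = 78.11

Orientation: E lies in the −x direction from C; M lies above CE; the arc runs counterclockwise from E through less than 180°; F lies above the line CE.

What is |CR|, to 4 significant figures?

48.93

C is at the origin; C and E share the same y with |CE| = 51.9 and E on the −x side, so E = (-51.90, 0.000). The tangent condition forces ME to be normal to CE, so M = E + (0, 12) = (-51.90, 12.00). Since MR ⟂ RF (tangency), |MF| = √(12.0² + 29.8²) = 32.13 regardless of where R sits on A1. So F lies on both circle(C, 78.11) and circle(M, 32.13); the above-CE intersection is F = (-66.82, 40.45). R is the foot of the tangent from F: R = (-44.12, 21.14).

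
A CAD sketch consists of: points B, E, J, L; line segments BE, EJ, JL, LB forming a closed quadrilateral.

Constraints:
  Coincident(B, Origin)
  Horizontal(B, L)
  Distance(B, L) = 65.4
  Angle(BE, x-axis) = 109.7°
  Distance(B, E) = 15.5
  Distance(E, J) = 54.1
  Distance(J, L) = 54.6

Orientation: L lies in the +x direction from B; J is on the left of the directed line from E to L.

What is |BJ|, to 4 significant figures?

60.56

Checks: |EJ| = 54.10 ✓; |JL| = 54.60 ✓.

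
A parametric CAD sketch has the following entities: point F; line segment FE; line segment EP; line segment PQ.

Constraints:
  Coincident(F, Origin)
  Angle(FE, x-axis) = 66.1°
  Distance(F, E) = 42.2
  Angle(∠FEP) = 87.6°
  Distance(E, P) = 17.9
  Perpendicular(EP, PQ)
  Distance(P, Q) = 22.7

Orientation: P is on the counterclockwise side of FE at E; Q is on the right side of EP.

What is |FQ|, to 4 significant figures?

66.84

∠FEP = 87.6°, so EP runs at 66.1° + (180° − 87.6°) = 158.5° from the x-axis; with |EP| = 17.9, P = E + 17.9·(cos 158.5°, sin 158.5°) = (0.4425, 45.14). EP ⟂ PQ; with |PQ| = 22.7 on the right of EP, Q = P + 22.7·(0.3665, 0.9304) = (8.762, 66.26). Then |FQ| = |Q − F| = 66.84.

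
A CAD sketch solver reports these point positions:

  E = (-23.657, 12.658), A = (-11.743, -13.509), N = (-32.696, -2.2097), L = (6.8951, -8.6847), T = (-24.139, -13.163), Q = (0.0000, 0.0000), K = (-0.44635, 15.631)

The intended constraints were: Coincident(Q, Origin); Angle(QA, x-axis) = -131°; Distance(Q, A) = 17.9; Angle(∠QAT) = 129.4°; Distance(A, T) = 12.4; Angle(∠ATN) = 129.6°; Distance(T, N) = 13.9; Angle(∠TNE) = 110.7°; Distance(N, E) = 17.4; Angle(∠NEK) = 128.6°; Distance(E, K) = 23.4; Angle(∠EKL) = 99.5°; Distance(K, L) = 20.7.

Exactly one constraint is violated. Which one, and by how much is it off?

Distance(K, L) = 20.7 — off by 4.70.

Q = (0.00, 0.00) ✓; QA at -131.0° ✓; |QA| = 17.90 ✓; ∠QAT = 129.4° ✓; |AT| = 12.40 ✓; ∠ATN = 129.6° ✓; |TN| = 13.90 ✓; ∠TNE = 110.7° ✓; |NE| = 17.40 ✓; ∠NEK = 128.6° ✓; |EK| = 23.40 ✓; ∠EKL = 99.50° ✓; |KL| = 25.40 ✗.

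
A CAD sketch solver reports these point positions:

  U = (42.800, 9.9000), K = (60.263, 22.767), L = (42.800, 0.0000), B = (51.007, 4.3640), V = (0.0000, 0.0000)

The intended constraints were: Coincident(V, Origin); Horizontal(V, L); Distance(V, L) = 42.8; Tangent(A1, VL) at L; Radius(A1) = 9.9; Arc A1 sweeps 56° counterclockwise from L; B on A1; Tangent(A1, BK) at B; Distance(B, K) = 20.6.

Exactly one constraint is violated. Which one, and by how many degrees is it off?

Tangent(A1, BK) at B — off by 7.30°.

V = (0.00, 0.00) ✓; V.y = 0.00, L.y = 0.00 ✓; |VL| = 42.80 ✓; ∠(UL, LV) = 90.00° ✓; |UL| = 9.900 ✓; bearing(U→B) − bearing(U→L) = 56.00° ✓; |UB| = 9.900 ✓; ∠(UB, BK) = 82.70° ✗; |BK| = 20.60 ✓.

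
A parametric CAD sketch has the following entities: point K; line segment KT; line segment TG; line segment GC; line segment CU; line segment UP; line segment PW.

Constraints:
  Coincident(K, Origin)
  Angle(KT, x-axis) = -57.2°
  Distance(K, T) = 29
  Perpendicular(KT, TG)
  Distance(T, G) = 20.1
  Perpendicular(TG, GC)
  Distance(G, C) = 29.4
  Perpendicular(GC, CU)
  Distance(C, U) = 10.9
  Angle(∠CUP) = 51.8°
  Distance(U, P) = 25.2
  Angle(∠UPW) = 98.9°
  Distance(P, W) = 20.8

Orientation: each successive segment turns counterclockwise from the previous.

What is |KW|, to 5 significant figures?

43.903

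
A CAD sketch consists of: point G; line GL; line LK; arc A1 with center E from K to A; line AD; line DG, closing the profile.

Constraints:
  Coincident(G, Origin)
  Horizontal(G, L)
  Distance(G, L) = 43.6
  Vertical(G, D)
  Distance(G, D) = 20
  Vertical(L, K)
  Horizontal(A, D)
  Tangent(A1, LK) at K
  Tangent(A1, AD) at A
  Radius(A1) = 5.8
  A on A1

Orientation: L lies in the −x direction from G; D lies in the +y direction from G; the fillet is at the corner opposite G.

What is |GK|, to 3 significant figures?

45.9

The virtual corner opposite G is at (-43.6, 20.0). The tangent condition forces EK to be normal to LK and tangency of A1 to AD means the radius EA is perpendicular to AD, with radius 5.8, so the center E sits 5.8 in from both sides at E = (-37.8, 14.2). That places the tangent points at K = (-43.6, 14.2) on LK and A = (-37.8, 20.0) on AD. Then |GK| = |K − G| = 45.9.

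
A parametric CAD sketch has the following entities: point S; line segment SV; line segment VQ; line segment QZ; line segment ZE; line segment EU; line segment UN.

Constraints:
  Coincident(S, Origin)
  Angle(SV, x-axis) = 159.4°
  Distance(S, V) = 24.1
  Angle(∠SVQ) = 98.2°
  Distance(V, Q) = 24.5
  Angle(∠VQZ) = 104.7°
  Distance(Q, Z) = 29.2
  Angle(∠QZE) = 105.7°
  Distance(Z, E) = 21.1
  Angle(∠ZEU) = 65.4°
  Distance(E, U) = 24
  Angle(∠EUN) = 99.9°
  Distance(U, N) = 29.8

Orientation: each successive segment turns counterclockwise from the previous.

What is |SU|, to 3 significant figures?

17.2

∠QZE = 105.7° gives ZE at 30.8° from the x-axis; with |ZE| = 21.1, E = (4.94, -22.3). ∠ZEU = 65.4° gives EU at 145° from the x-axis; with |EU| = 24.0, U = (-14.8, -8.66). Then |SU| = |U − S| = 17.2.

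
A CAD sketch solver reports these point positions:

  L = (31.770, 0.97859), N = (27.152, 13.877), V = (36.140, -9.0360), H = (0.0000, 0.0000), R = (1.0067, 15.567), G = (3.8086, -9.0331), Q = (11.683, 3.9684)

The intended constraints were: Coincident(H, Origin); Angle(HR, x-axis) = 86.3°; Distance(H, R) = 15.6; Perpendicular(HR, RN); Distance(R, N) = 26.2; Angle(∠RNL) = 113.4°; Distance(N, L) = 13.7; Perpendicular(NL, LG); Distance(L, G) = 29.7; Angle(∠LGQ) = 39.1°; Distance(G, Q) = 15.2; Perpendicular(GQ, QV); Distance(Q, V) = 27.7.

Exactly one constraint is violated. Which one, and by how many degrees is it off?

Perpendicular(GQ, QV) — off by 3.20°.

H = (0.00, 0.00) ✓; HR at 86.30° ✓; |HR| = 15.60 ✓; ∠(HR, RN) = 90.00° ✓; |RN| = 26.20 ✓; ∠RNL = 113.4° ✓; |NL| = 13.70 ✓; ∠(NL, LG) = 90.00° ✓; |LG| = 29.70 ✓; ∠LGQ = 39.10° ✓; |GQ| = 15.20 ✓; ∠(GQ, QV) = 86.80° ✗; |QV| = 27.70 ✓.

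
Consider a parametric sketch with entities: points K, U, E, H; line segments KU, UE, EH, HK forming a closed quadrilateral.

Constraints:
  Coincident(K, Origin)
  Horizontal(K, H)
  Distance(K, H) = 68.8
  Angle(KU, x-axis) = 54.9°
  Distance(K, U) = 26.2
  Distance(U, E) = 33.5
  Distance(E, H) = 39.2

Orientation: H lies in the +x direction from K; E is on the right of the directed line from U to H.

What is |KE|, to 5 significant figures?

31.599

Checks: |UE| = 33.50 ✓; |EH| = 39.20 ✓.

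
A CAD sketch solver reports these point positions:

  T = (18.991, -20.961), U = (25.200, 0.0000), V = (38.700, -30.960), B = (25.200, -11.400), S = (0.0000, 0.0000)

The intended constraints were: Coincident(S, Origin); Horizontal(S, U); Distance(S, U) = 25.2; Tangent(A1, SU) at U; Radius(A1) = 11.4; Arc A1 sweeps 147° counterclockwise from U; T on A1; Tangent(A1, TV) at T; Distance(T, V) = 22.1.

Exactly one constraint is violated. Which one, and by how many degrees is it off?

Tangent(A1, TV) at T — off by 6.10°.

S = (0.00, 0.00) ✓; S.y = 0.00, U.y = 0.00 ✓; |SU| = 25.20 ✓; ∠(BU, US) = 90.00° ✓; |BU| = 11.40 ✓; bearing(B→T) − bearing(B→U) = 147.0° ✓; |BT| = 11.40 ✓; ∠(BT, TV) = 83.90° ✗; |TV| = 22.10 ✓.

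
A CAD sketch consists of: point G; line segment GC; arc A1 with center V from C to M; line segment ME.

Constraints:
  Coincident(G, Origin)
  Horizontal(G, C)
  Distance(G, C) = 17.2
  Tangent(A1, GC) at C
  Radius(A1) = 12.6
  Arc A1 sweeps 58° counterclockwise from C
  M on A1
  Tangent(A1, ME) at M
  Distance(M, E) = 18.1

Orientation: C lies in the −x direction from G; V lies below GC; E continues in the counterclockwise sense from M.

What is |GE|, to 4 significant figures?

43.09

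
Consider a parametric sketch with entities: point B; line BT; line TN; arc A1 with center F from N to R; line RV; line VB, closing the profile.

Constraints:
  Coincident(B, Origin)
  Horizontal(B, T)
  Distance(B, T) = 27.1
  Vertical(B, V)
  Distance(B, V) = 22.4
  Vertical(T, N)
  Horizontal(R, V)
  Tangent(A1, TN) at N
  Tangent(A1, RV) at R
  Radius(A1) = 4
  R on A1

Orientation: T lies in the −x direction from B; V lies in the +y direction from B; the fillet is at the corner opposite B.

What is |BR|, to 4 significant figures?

32.18

The virtual corner opposite B is at (-27.10, 22.40). Tangency of A1 to TN means the radius FN is perpendicular to TN and the tangent condition forces FR to be normal to RV, with radius 4.0, so the center F sits 4.0 in from both sides at F = (-23.10, 18.40). That places the tangent points at N = (-27.10, 18.40) on TN and R = (-23.10, 22.40) on RV. Then |BR| = |R − B| = 32.18.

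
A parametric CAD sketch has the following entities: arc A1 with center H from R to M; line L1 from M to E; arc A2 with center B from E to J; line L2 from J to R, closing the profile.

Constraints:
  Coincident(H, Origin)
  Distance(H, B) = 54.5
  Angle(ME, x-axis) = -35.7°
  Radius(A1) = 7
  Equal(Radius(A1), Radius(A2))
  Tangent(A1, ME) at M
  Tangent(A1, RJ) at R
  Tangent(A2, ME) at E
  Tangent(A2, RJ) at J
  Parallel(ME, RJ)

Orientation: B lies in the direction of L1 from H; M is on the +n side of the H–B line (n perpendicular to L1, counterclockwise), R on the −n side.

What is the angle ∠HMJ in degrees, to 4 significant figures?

75.59°

The slot axis is L1's direction at -35.7°, so u = (cos -35.7°, sin -35.7°) = (0.8121, -0.5835) and n = (−sin -35.7°, cos -35.7°) = (0.5835, 0.8121). H is at the origin and B lies 54.5 along u from H, so B = 54.5·u = (44.26, -31.80). Tangency of A1 to both parallel lines with radius 7.0 puts M and R at H ± 7.0·n: M = (4.085, 5.685), R = (-4.085, -5.685). Equal radii place E and J the same way about B: E = B + 7.0·n = (48.34, -26.12), J = B − 7.0·n = (40.17, -37.49). Then cos ∠HMJ = MH·MJ / (|MH||MJ|), giving 75.59°.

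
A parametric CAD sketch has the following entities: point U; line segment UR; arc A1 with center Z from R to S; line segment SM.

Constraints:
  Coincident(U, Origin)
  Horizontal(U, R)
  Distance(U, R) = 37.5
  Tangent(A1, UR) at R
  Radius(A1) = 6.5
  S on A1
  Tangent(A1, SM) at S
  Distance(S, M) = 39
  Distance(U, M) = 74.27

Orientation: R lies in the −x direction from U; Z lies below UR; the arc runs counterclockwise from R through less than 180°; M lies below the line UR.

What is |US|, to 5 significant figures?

42.768

Checks: |ZS| = 6.500 ✓; ∠(ZS, SM) = 90.00° ✓; |SM| = 39.00 ✓; |UM| = 74.27 ✓.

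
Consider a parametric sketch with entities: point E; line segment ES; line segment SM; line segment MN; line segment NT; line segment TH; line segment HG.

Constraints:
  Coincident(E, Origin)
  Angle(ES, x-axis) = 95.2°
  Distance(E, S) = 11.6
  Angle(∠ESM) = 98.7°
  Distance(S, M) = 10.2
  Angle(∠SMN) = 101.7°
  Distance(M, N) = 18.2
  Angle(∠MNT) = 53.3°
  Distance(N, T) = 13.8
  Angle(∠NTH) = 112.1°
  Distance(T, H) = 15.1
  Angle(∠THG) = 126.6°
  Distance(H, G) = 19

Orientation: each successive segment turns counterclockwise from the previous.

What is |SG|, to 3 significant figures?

22.5

∠NTH = 112.1° gives TH at 89.4° from the x-axis; with |TH| = 15.1, H = (-3.01, 14.8). ∠THG = 126.6° gives HG at 143° from the x-axis; with |HG| = 19.0, G = (-18.1, 26.3). Then |SG| = |G − S| = 22.5.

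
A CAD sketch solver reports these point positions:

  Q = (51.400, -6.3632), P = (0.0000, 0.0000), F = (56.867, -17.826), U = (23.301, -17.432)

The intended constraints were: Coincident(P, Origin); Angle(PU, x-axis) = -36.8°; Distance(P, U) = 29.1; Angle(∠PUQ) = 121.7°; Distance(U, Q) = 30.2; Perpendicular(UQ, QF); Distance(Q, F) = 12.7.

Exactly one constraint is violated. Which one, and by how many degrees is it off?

Perpendicular(UQ, QF) — off by 4.00°.

P = (0.00, 0.00) ✓; PU at -36.80° ✓; |PU| = 29.10 ✓; ∠PUQ = 121.7° ✓; |UQ| = 30.20 ✓; ∠(UQ, QF) = 86.00° ✗; |QF| = 12.70 ✓.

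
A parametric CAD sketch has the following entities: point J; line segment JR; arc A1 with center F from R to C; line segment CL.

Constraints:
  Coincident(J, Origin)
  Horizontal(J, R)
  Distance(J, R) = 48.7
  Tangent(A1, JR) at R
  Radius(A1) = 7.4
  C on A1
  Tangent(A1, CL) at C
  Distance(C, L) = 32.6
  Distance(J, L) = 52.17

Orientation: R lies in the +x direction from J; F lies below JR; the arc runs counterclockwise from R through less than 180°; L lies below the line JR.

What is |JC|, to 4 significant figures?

41.86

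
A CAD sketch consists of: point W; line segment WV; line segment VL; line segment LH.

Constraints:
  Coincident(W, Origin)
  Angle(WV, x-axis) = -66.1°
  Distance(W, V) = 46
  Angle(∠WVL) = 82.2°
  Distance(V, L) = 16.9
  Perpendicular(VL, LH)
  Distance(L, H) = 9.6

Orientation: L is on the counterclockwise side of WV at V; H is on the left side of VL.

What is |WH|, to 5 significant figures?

37.520

W is at the origin; WV runs at -66.1° with length 46.0, so V = 46.0·(cos -66.1°, sin -66.1°) = (18.637, -42.056). ∠WVL = 82.2°, so VL runs at -66.1° + (180° − 82.2°) = 31.700° from the x-axis; with |VL| = 16.9, L = V + 16.9·(cos 31.700°, sin 31.700°) = (33.015, -33.175). VL ⟂ LH; with |LH| = 9.6 on the left of VL, H = L + 9.6·(-0.52547, 0.85081) = (27.971, -25.007). Then |WH| = |H − W| = 37.520.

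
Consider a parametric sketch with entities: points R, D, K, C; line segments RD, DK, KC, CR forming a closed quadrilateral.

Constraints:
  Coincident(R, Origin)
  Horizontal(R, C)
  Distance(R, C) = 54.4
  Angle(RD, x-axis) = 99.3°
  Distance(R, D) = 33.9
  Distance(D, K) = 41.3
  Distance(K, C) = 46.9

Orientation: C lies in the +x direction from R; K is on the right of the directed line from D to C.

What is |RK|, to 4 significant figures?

9.658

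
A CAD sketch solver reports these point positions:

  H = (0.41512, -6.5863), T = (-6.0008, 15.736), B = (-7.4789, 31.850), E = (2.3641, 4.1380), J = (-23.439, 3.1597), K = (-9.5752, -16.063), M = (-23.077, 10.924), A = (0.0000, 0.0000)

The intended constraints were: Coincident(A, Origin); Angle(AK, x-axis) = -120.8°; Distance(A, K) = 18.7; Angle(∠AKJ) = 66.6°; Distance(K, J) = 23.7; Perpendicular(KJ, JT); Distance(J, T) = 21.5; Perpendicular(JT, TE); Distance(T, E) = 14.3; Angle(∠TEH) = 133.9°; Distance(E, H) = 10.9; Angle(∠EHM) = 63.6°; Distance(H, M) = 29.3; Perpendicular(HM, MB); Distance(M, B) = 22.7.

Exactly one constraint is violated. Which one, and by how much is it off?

Distance(M, B) = 22.7 — off by 3.40.

A = (0.00, 0.00) ✓; AK at -120.8° ✓; |AK| = 18.70 ✓; ∠AKJ = 66.60° ✓; |KJ| = 23.70 ✓; ∠(KJ, JT) = 90.00° ✓; |JT| = 21.50 ✓; ∠(JT, TE) = 90.00° ✓; |TE| = 14.30 ✓; ∠TEH = 133.9° ✓; |EH| = 10.90 ✓; ∠EHM = 63.60° ✓; |HM| = 29.30 ✓; ∠(HM, MB) = 90.00° ✓; |MB| = 26.10 ✗.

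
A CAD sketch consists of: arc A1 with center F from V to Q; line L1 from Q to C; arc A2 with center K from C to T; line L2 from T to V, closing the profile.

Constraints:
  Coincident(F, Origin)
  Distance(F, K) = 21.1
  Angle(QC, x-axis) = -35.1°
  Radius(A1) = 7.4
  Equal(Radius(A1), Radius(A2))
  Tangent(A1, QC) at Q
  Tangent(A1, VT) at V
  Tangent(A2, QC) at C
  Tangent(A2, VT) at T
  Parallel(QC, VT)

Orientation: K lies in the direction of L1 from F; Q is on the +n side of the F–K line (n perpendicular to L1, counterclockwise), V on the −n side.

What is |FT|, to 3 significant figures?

22.4

Tangency of A1 to both parallel lines with radius 7.4 puts Q and V at F ± 7.4·n: Q = (4.26, 6.05), V = (-4.26, -6.05). Equal radii place C and T the same way about K: C = K + 7.4·n = (21.5, -6.08), T = K − 7.4·n = (13.0, -18.2). Then |FT| = |T − F| = 22.4.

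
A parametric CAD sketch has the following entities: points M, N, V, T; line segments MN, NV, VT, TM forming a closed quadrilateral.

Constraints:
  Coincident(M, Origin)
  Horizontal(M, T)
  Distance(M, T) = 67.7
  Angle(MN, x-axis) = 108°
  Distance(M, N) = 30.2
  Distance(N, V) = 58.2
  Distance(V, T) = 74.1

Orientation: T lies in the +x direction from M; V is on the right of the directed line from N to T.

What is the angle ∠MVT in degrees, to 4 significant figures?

65.99°

Checks: |NV| = 58.20 ✓; |VT| = 74.10 ✓.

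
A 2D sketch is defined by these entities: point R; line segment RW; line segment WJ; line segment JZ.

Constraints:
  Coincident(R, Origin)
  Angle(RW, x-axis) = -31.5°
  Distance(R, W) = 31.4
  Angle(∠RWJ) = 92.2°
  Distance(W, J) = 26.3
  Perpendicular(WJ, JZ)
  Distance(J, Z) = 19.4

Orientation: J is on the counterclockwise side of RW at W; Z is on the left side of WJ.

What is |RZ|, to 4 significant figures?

30.00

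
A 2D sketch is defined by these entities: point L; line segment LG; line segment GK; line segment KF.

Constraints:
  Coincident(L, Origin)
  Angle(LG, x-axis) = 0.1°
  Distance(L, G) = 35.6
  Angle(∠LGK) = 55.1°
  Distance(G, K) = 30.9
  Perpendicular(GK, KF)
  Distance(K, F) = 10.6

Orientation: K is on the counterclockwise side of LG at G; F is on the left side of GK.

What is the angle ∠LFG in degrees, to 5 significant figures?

79.411°

L is at the origin; LG runs at 0.1° with length 35.6, so G = 35.6·(cos 0.1°, sin 0.1°) = (35.600, 0.062134). ∠LGK = 55.1°, so GK runs at 0.1° + (180° − 55.1°) = 125.00° from the x-axis; with |GK| = 30.9, K = G + 30.9·(cos 125.00°, sin 125.00°) = (17.876, 25.374). The perpendicularity gives KF at right angles to GK; with |KF| = 10.6 on the left of GK, F = K + 10.6·(-0.81915, -0.57358) = (9.1934, 19.294). Then cos ∠LFG = FL·FG / (|FL||FG|), giving 79.411°.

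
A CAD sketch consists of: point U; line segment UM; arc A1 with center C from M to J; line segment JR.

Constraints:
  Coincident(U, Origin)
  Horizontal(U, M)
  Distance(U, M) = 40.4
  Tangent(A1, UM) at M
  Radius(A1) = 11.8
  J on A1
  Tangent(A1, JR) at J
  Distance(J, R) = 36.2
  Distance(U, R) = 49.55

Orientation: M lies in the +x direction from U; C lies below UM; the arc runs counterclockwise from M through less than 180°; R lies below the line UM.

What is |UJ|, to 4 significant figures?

30.33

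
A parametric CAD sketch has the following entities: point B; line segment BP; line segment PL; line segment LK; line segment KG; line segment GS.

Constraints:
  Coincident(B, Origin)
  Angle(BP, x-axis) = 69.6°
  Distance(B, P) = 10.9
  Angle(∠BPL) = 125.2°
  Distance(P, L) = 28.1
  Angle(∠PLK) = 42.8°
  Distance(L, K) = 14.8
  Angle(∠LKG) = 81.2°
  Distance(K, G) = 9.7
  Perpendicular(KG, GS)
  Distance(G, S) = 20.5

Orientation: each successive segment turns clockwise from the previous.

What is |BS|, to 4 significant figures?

39.61

B is at the origin; BP runs at 69.6° with length 10.9, so P = (3.799, 10.22). ∠BPL = 125.2° gives PL at 14.80° from the x-axis; with |PL| = 28.1, L = (30.97, 17.39). ∠PLK = 42.8° gives LK at -122.4° from the x-axis; with |LK| = 14.8, K = (23.04, 4.898). ∠LKG = 81.2° gives KG at 138.8° from the x-axis; with |KG| = 9.7, G = (15.74, 11.29). KG ⟂ GS, so GS runs at 48.80°; with |GS| = 20.5, S = (29.24, 26.71). Then |BS| = |S − B| = 39.61.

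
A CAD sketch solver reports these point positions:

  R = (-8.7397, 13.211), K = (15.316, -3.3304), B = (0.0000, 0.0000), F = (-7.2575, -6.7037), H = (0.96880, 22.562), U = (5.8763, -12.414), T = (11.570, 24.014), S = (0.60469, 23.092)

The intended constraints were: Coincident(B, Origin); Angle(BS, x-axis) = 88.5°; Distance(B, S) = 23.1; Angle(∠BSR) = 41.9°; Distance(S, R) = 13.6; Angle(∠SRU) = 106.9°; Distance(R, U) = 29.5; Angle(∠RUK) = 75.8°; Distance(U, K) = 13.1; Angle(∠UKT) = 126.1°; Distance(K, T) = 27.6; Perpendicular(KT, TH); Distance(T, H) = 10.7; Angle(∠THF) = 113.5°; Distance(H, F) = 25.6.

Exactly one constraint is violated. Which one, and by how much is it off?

Distance(H, F) = 25.6 — off by 4.80.

B = (0.00, 0.00) ✓; BS at 88.50° ✓; |BS| = 23.10 ✓; ∠BSR = 41.90° ✓; |SR| = 13.60 ✓; ∠SRU = 106.9° ✓; |RU| = 29.50 ✓; ∠RUK = 75.80° ✓; |UK| = 13.10 ✓; ∠UKT = 126.1° ✓; |KT| = 27.60 ✓; ∠(KT, TH) = 90.00° ✓; |TH| = 10.70 ✓; ∠THF = 113.5° ✓; |HF| = 30.40 ✗.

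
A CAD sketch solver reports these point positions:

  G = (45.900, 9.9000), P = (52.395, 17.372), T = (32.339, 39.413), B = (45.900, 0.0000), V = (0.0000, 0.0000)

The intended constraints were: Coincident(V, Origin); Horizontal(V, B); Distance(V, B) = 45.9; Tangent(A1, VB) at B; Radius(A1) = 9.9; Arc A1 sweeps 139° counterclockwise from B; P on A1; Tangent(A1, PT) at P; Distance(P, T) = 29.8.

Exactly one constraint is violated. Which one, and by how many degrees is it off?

Tangent(A1, PT) at P — off by 6.70°.

V = (0.00, 0.00) ✓; V.y = 0.00, B.y = 0.00 ✓; |VB| = 45.90 ✓; ∠(GB, BV) = 90.00° ✓; |GB| = 9.900 ✓; bearing(G→P) − bearing(G→B) = 139.0° ✓; |GP| = 9.900 ✓; ∠(GP, PT) = 96.70° ✗; |PT| = 29.80 ✓.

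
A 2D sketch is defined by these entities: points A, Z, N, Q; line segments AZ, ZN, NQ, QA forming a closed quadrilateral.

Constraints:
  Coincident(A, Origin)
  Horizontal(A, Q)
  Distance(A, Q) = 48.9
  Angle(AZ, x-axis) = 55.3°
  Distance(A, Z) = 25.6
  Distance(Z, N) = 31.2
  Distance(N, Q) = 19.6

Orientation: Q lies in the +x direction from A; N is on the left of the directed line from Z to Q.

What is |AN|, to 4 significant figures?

49.65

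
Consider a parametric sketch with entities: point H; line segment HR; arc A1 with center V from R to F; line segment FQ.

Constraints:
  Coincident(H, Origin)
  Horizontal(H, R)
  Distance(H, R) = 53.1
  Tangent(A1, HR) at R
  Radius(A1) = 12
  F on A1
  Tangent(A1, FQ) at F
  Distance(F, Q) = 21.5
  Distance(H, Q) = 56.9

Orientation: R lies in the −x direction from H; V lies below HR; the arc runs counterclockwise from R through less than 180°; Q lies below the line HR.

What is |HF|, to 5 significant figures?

64.504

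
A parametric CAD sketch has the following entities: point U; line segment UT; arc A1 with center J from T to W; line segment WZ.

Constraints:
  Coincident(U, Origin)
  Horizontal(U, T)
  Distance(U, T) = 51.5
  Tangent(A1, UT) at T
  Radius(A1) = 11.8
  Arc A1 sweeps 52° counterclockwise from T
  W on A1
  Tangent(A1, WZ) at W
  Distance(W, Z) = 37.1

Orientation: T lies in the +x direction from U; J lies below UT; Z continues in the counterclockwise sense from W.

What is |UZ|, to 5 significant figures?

38.926

On A1, T sits at bearing 90° from J; a 52° counterclockwise sweep puts W at bearing 142°, so W = J + 11.8·(cos 142°, sin 142°) = (42.201, -4.5352). The tangent condition forces JW to be normal to WZ, so WZ runs along (−sin 142°, cos 142°); with |WZ| = 37.1, Z = (19.360, -33.770). Then |UZ| = |Z − U| = 38.926.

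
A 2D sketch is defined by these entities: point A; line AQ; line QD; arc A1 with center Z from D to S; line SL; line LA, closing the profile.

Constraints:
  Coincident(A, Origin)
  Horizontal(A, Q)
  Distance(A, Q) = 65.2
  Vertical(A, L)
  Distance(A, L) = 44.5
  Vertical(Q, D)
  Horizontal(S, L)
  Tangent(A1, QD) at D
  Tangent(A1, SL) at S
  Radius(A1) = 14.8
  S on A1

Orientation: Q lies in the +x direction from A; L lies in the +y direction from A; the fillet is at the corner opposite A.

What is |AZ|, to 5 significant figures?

58.500

A is at the origin; A and Q share the same y with |AQ| = 65.2 and Q on the +x side, so Q = (65.200, 0.0000). A and L share the same x with |AL| = 44.5 and L on the +y side, so L = (0.0000, 44.500). The virtual corner opposite A is at (65.200, 44.500). A1 meets QD tangentially, so ZD is at right angles to QD and tangency of A1 to SL means the radius ZS is perpendicular to SL, with radius 14.8, so the center Z sits 14.8 in from both sides at Z = (50.400, 29.700). Then |AZ| = |Z − A| = 58.500.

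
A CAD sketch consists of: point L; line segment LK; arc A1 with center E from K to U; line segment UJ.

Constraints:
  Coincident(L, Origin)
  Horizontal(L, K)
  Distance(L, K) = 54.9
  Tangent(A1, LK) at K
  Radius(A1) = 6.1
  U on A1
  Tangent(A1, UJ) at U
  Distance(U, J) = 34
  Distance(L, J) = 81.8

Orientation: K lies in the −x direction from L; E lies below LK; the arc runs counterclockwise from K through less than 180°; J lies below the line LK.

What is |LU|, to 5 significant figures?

60.612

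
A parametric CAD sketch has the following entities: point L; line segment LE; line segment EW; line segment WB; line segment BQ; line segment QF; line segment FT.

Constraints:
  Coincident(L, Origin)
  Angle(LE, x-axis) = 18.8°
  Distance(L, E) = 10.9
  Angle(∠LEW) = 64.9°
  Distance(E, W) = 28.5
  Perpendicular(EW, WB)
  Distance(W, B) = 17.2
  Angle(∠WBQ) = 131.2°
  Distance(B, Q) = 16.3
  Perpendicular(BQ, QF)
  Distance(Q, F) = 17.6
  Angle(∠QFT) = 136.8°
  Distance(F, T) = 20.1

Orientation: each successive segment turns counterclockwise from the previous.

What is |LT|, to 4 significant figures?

15.28

L is at the origin; LE runs at 18.8° with length 10.9, so E = (10.32, 3.513). ∠LEW = 64.9° gives EW at 133.9° from the x-axis; with |EW| = 28.5, W = (-9.443, 24.05). The perpendicularity gives WB at right angles to EW, so WB runs at -136.1°; with |WB| = 17.2, B = (-21.84, 12.12). ∠WBQ = 131.2° gives BQ at -87.30° from the x-axis; with |BQ| = 16.3, Q = (-21.07, -4.160). BQ ⟂ QF, so QF runs at 2.700°; with |QF| = 17.6, F = (-3.489, -3.331). ∠QFT = 136.8° gives FT at 45.90° from the x-axis; with |FT| = 20.1, T = (10.50, 11.10). Then |LT| = |T − L| = 15.28.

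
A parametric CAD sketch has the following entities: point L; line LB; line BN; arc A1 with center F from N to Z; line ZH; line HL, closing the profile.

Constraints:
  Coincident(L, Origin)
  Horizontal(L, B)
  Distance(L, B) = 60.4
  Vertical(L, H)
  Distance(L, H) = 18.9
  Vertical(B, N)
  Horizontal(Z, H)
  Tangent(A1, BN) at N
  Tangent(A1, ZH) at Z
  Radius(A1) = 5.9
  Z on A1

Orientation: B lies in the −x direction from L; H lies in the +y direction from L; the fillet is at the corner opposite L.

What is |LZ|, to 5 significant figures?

57.684

L is at the origin; L and B share the same y with |LB| = 60.4 and B on the −x side, so B = (-60.400, 0.0000). L and H share the same x with |LH| = 18.9 and H on the +y side, so H = (0.0000, 18.900). The virtual corner opposite L is at (-60.400, 18.900). The tangent condition forces FN to be normal to BN and tangency of A1 to ZH means the radius FZ is perpendicular to ZH, with radius 5.9, so the center F sits 5.9 in from both sides at F = (-54.500, 13.000). That places the tangent points at N = (-60.400, 13.000) on BN and Z = (-54.500, 18.900) on ZH. Then |LZ| = |Z − L| = 57.684.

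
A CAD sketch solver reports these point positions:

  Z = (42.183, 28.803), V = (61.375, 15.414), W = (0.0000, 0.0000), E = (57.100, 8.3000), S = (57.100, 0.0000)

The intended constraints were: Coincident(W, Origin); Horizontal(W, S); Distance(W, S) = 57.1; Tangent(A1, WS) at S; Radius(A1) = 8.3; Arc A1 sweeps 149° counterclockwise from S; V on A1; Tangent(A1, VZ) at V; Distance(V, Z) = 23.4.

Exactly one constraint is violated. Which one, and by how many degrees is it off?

Tangent(A1, VZ) at V — off by 3.90°.

W = (0.00, 0.00) ✓; W.y = 0.00, S.y = 0.00 ✓; |WS| = 57.10 ✓; ∠(ES, SW) = 90.00° ✓; |ES| = 8.300 ✓; bearing(E→V) − bearing(E→S) = 149.0° ✓; |EV| = 8.300 ✓; ∠(EV, VZ) = 93.90° ✗; |VZ| = 23.40 ✓.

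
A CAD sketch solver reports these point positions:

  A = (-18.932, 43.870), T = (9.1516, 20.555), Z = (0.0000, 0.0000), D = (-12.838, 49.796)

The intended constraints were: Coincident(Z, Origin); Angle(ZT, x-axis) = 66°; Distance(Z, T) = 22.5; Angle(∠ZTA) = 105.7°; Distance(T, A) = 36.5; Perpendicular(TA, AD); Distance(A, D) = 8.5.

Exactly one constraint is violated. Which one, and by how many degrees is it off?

Perpendicular(TA, AD) — off by 6.10°.

Z = (0.00, 0.00) ✓; ZT at 66.00° ✓; |ZT| = 22.50 ✓; ∠ZTA = 105.7° ✓; |TA| = 36.50 ✓; ∠(TA, AD) = 96.10° ✗; |AD| = 8.500 ✓.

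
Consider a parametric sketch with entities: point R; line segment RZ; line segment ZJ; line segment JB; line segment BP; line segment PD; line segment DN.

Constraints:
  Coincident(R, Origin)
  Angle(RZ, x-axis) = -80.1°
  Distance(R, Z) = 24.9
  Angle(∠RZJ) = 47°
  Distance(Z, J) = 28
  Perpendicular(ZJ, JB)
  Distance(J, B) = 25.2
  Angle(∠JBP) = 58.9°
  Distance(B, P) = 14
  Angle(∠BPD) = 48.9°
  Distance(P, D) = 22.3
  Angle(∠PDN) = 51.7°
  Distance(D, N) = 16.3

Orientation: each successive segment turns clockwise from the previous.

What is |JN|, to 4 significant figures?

26.65

R is at the origin; RZ runs at -80.1° with length 24.9, so Z = (4.281, -24.53). ∠RZJ = 47.0° gives ZJ at 146.9° from the x-axis; with |ZJ| = 28.0, J = (-19.18, -9.238). ZJ ⟂ JB, so JB runs at 56.90°; with |JB| = 25.2, B = (-5.413, 11.87). ∠JBP = 58.9° gives BP at -64.20° from the x-axis; with |BP| = 14.0, P = (0.6799, -0.7323). ∠BPD = 48.9° gives PD at 164.7° from the x-axis; with |PD| = 22.3, D = (-20.83, 5.152). ∠PDN = 51.7° gives DN at 36.40° from the x-axis; with |DN| = 16.3, N = (-7.710, 14.82). Then |JN| = |N − J| = 26.65.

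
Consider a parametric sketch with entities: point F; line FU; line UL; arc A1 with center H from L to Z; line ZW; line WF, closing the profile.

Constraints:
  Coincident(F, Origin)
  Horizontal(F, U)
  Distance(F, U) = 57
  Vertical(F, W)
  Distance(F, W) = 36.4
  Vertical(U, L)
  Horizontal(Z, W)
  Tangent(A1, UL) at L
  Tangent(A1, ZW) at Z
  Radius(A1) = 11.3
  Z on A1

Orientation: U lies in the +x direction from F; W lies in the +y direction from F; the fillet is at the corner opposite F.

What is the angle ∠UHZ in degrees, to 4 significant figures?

155.8°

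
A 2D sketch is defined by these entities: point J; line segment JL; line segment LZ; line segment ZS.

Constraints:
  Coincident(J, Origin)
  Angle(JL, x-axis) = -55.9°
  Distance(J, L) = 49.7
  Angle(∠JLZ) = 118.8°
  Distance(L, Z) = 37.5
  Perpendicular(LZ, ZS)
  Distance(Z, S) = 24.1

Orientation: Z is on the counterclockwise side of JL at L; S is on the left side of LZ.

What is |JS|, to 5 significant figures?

64.449

J is at the origin; JL runs at -55.9° with length 49.7, so L = 49.7·(cos -55.9°, sin -55.9°) = (27.864, -41.155). ∠JLZ = 118.8°, so LZ runs at -55.9° + (180° − 118.8°) = 5.3000° from the x-axis; with |LZ| = 37.5, Z = L + 37.5·(cos 5.3000°, sin 5.3000°) = (65.203, -37.691). LZ ⟂ ZS; with |ZS| = 24.1 on the left of LZ, S = Z + 24.1·(-0.092371, 0.99572) = (62.977, -13.694). Then |JS| = |S − J| = 64.449.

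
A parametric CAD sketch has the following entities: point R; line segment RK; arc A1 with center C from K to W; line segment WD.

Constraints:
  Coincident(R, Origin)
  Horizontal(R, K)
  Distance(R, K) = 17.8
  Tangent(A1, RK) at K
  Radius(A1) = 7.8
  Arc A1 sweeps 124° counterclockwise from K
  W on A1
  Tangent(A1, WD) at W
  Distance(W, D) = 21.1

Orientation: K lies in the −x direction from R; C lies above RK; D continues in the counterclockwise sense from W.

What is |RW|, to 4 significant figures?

16.62

A1 meets RK tangentially, so CK is at right angles to RK, so C = K + (0, 7.8) = (-17.80, 7.800). On A1, K sits at bearing -90° from C; a 124° counterclockwise sweep puts W at bearing 34°, so W = C + 7.8·(cos 34°, sin 34°) = (-11.33, 12.16). Then |RW| = |W − R| = 16.62.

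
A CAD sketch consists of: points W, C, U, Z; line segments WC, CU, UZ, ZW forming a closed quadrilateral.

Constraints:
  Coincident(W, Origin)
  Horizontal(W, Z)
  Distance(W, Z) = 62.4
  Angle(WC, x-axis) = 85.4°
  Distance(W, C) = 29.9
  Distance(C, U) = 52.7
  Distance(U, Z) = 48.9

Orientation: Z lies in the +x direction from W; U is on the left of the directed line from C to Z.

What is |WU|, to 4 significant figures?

70.57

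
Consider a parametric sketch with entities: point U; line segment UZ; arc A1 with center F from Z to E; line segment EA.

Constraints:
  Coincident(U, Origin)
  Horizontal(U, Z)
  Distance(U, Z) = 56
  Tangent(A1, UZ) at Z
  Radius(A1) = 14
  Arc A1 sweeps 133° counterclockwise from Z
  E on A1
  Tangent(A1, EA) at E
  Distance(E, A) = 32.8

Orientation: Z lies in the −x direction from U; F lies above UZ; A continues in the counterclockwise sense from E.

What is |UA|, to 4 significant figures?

83.08

U is at the origin; UZ is horizontal with |UZ| = 56.0 and Z on the −x side, so Z = (-56.00, 0.000). Since A1 is tangent to UZ there, FZ ⟂ UZ, so F = Z + (0, 14) = (-56.00, 14.00). On A1, Z sits at bearing -90° from F; a 133° counterclockwise sweep puts E at bearing 43°, so E = F + 14.0·(cos 43°, sin 43°) = (-45.76, 23.55). The tangent condition forces FE to be normal to EA, so EA runs along (−sin 43°, cos 43°); with |EA| = 32.8, A = (-68.13, 47.54). Then |UA| = |A − U| = 83.08.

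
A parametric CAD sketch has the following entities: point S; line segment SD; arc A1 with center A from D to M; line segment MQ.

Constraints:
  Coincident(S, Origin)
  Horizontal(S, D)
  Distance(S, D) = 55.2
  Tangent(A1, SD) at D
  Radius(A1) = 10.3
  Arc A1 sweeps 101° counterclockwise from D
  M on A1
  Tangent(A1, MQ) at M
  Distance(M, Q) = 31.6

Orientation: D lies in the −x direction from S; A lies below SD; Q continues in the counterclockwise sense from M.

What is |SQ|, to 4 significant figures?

73.40

S is at the origin; SD is horizontal with |SD| = 55.2 and D on the −x side, so D = (-55.20, 0.000). Since A1 is tangent to SD there, AD ⟂ SD, so A = D + (0, -10.3) = (-55.20, -10.30). On A1, D sits at bearing 90° from A; a 101° counterclockwise sweep puts M at bearing 191°, so M = A + 10.3·(cos 191°, sin 191°) = (-65.31, -12.27). A1 meets MQ tangentially, so AM is at right angles to MQ, so MQ runs along (−sin 191°, cos 191°); with |MQ| = 31.6, Q = (-59.28, -43.28). Then |SQ| = |Q − S| = 73.40.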